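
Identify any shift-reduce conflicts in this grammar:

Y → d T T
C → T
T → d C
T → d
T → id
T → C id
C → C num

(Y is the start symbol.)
Yes — I4: [C → T .] vs [T → . d]; I5: [T → d .] vs [T → . d]; I7: [T → d C .] vs [C → C . num]

Augment with Y' → Y and build the canonical LR(0) collection (I0 = CLOSURE({[Y' → . Y]}), then GOTO on every symbol after a dot until no new states appear). It has 12 states:
  I0: { [Y → . d T T], [Y' → . Y] }  — shift
  I1: { [Y' → Y .] }  — accept
  I2: { [C → . C num], [C → . T], [T → . C id], [T → . d C], [T → . d], [T → . id], [Y → d . T T] }  — shift
  I3: { [C → C . num], [T → C . id] }  — shift
  I4: { [C → . C num], [C → . T], [C → T .], [T → . C id], [T → . d C], [T → . d], [T → . id], [Y → d T . T] }  — shift, reduce
  I5: { [C → . C num], [C → . T], [T → . C id], [T → . d C], [T → . d], [T → . id], [T → d . C], [T → d .] }  — shift, reduce
  I6: { [T → id .] }  — reduce
  I7: { [C → C . num], [T → C . id], [T → d C .] }  — shift, reduce
  I8: { [C → T .] }  — reduce
  I9: { [T → C id .] }  — reduce
  I10: { [C → C num .] }  — reduce
  I11: { [C → T .], [Y → d T T .] }  — 2 reduces

I4 contains reduce item [C → T .] and shift items [T → . d], [T → . d C], [T → . id] — shift-reduce conflict.
I5 contains reduce item [T → d .] and shift items [T → . d], [T → . d C], [T → . id] — shift-reduce conflict.
I7 contains reduce item [T → d C .] and shift items [C → C . num], [T → C . id] — shift-reduce conflict.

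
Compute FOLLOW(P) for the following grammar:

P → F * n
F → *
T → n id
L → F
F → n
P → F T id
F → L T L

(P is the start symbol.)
To compute FOLLOW(P), find every occurrence of P on a right-hand side N → α P β: add FIRST(β) \ {ε}, and if β is empty or nullable also add FOLLOW(N). Iterate to a fixed point.

P is the start symbol, so $ ∈ FOLLOW(P).
P does not occur on any right-hand side.

Taking the union: FOLLOW(P) = { $ }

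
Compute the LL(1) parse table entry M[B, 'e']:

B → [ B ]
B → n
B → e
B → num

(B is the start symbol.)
B → e

To find M[B, 'e'], we find productions for B where 'e' is in the predict set (PREDICT(N → α) = (FIRST(α) \ {ε}) ∪ (FOLLOW(N) if α ⇒* ε)).

B → [ B ]: PREDICT = { '[' }
B → n: PREDICT = { 'n' }
B → e: PREDICT = { 'e' }
  'e' is in predict set, so this production goes in M[B, 'e']
B → num: PREDICT = { 'num' }

M[B, 'e'] = B → e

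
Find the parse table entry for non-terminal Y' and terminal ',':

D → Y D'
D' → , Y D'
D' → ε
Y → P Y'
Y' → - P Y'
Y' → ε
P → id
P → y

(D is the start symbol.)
To find M[Y', ','], we find productions for Y' where ',' is in the predict set (PREDICT(N → α) = (FIRST(α) \ {ε}) ∪ (FOLLOW(N) if α ⇒* ε)).

Relevant sets:
  FOLLOW(Y') = { $, ',' }

Y' → - P Y': PREDICT = { '-' }
Y' → ε: PREDICT = { $, ',' }
  ',' is in predict set, so this production goes in M[Y', ',']

M[Y', ','] = Y' → ε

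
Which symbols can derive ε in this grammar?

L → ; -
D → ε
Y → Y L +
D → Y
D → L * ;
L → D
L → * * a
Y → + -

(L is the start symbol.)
ε-productions: D → ε
So D is immediately nullable.
L → D: every symbol on the right is nullable, so L is nullable too.
No further non-terminal can be added: every production for the remaining non-terminals contains a terminal or a non-nullable non-terminal.
Nullable = { 'D', 'L' }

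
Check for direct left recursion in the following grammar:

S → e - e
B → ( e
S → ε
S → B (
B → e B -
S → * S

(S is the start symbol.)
No direct left recursion

Direct left recursion occurs when N → N α for some non-terminal N (the right-hand side begins with the left-hand side itself).

S → e - e: starts with e
B → ( e: starts with '('
S → ε: starts with ε
S → B (: starts with B
B → e B -: starts with e
S → * S: starts with '*'

No direct left recursion found.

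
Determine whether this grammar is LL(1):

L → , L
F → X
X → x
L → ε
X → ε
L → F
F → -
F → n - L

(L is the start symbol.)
Relevant sets:
  FIRST(F) = { '-', 'n', 'x', ε }
  FIRST(X) = { 'x', ε }
  FOLLOW(L) = { $ }
  FOLLOW(F) = { $ }
  FOLLOW(X) = { $ }

For L:
  PREDICT(L → ',' L) = { ',' }
  PREDICT(L → ε) = { $ }
  PREDICT(L → F) = { $, '-', 'n', 'x' }
For F:
  PREDICT(F → X) = { $, 'x' }
  PREDICT(F → '-') = { '-' }
  PREDICT(F → n '-' L) = { 'n' }
For X:
  PREDICT(X → x) = { 'x' }
  PREDICT(X → ε) = { $ }

Conflict found: Predict set conflict for L: { $ }
The grammar is NOT LL(1).

Answer: No. Predict set conflict for L: { $ }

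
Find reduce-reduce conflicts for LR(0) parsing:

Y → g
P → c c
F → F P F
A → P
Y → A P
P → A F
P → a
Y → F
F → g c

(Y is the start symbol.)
A reduce-reduce conflict occurs when an LR(0) state has two complete items [A → α .] and [B → β .] — both call for a reduction, and with no lookahead the parser cannot choose between them.

Augment with Y' → Y and build the canonical LR(0) collection (I0 = CLOSURE({[Y' → . Y]}), then GOTO on every symbol after a dot until no new states appear). It has 16 states:
  I0: { [A → . P], [F → . F P F], [F → . g c], [P → . A F], [P → . a], [P → . c c], [Y → . A P], [Y → . F], [Y → . g], [Y' → . Y] }  — shift
  I1: { [A → . P], [F → . F P F], [F → . g c], [P → . A F], [P → . a], [P → . c c], [P → A . F], [Y → A . P] }  — shift
  I2: { [A → . P], [F → F . P F], [P → . A F], [P → . a], [P → . c c], [Y → F .] }  — shift, reduce
  I3: { [A → P .] }  — reduce
  I4: { [Y' → Y .] }  — accept
  I5: { [P → a .] }  — reduce
  I6: { [P → c . c] }  — shift
  I7: { [F → g . c], [Y → g .] }  — shift, reduce
  I8: { [F → g c .] }  — reduce
  I9: { [P → c c .] }  — reduce
  I10: { [F → . F P F], [F → . g c], [P → A . F] }  — shift
  I11: { [A → P .], [F → . F P F], [F → . g c], [F → F P . F] }  — shift, reduce
  I12: { [A → . P], [F → F . P F], [F → F P F .], [P → . A F], [P → . a], [P → . c c] }  — shift, reduce
  I13: { [F → g . c] }  — shift
  I14: { [A → . P], [F → F . P F], [P → . A F], [P → . a], [P → . c c], [P → A F .] }  — shift, reduce
  I15: { [A → P .], [Y → A P .] }  — 2 reduces

I15 contains complete items [A → P .], [Y → A P .] — reduce-reduce conflict.

Answer: Yes — I15: [A → P .] vs [Y → A P .]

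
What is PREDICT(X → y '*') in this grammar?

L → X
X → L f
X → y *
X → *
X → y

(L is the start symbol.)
PREDICT(X → y '*') = (FIRST(RHS) \ {ε}) ∪ (FOLLOW(X) if ε ∈ FIRST(RHS), i.e. RHS ⇒* ε)
FIRST(y '*') = { 'y' }
ε ∉ FIRST(y '*'), so FOLLOW(X) is not added.
PREDICT(X → y '*') = { 'y' }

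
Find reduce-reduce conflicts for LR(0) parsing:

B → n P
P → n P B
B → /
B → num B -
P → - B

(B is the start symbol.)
A reduce-reduce conflict occurs when an LR(0) state has two complete items [A → α .] and [B → β .] — both call for a reduction, and with no lookahead the parser cannot choose between them.

Augment with B' → B and build the canonical LR(0) collection (I0 = CLOSURE({[B' → . B]}), then GOTO on every symbol after a dot until no new states appear). It has 13 states:
  I0: { [B → . /], [B → . n P], [B → . num B -], [B' → . B] }  — shift
  I1: { [B → / .] }  — reduce
  I2: { [B' → B .] }  — accept
  I3: { [B → n . P], [P → . - B], [P → . n P B] }  — shift
  I4: { [B → . /], [B → . n P], [B → . num B -], [B → num . B -] }  — shift
  I5: { [B → num B . -] }  — shift
  I6: { [B → num B - .] }  — reduce
  I7: { [B → . /], [B → . n P], [B → . num B -], [P → - . B] }  — shift
  I8: { [B → n P .] }  — reduce
  I9: { [P → . - B], [P → . n P B], [P → n . P B] }  — shift
  I10: { [B → . /], [B → . n P], [B → . num B -], [P → n P . B] }  — shift
  I11: { [P → n P B .] }  — reduce
  I12: { [P → - B .] }  — reduce

No state contains more than one complete item.

Answer: No reduce-reduce conflicts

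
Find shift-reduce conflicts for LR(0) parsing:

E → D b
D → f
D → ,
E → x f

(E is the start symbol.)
No shift-reduce conflicts

Augment with E' → E and build the canonical LR(0) collection (I0 = CLOSURE({[E' → . E]}), then GOTO on every symbol after a dot until no new states appear). It has 8 states:
  I0: { [D → . ,], [D → . f], [E → . D b], [E → . x f], [E' → . E] }  — shift
  I1: { [D → , .] }  — reduce
  I2: { [E → D . b] }  — shift
  I3: { [E' → E .] }  — accept
  I4: { [D → f .] }  — reduce
  I5: { [E → x . f] }  — shift
  I6: { [E → x f .] }  — reduce
  I7: { [E → D b .] }  — reduce

No state contains both a complete item and a shift item.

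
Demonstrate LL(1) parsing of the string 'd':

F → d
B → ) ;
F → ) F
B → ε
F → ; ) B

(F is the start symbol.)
Stack is shown with the top on the left.

Stack  Input  Action
--------------------
F $    d $    output F → d
d $    d $    match 'd'
$      $      accept

The string is accepted.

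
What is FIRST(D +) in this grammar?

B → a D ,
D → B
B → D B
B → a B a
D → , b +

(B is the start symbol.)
FIRST sets of the non-terminals involved (from the grammar, by fixed-point iteration):
  FIRST(D) = { ',', 'a' }

To compute FIRST(D +), process the symbols left to right:
Symbol D is a non-terminal. Add FIRST(D) \ {ε} = { ',', 'a' }
D is not nullable (ε ∉ FIRST(D)), so stop here.
FIRST(D +) = { ',', 'a' }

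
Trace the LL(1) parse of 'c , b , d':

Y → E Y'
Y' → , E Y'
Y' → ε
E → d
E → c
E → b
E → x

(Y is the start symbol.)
LL(1) parsing maintains a stack (initially the start symbol over $) and the input. At each step: if the stack top is a terminal, match it against the current input token; if it is a non-terminal N, replace it with the RHS of M[N, lookahead] (the unique production whose predict set contains the lookahead).

Stack is shown with the top on the left.

Stack     Input        Action
-----------------------------
Y $       c , b , d $  output Y → E Y'
E Y' $    c , b , d $  output E → c
c Y' $    c , b , d $  match 'c'
Y' $      , b , d $    output Y' → , E Y'
, E Y' $  , b , d $    match ','
E Y' $    b , d $      output E → b
b Y' $    b , d $      match 'b'
Y' $      , d $        output Y' → , E Y'
, E Y' $  , d $        match ','
E Y' $    d $          output E → d
d Y' $    d $          match 'd'
Y' $      $            output Y' → ε
$         $            accept

The string is accepted.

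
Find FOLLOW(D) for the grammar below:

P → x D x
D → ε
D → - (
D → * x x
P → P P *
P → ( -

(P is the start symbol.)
{ 'x' }

In P → x D x: D is followed by x, add FIRST(x) \ {ε} = { 'x' }

Taking the union: FOLLOW(D) = { 'x' }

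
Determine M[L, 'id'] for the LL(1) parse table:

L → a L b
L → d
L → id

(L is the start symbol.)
To find M[L, 'id'], we find productions for L where 'id' is in the predict set (PREDICT(N → α) = (FIRST(α) \ {ε}) ∪ (FOLLOW(N) if α ⇒* ε)).

L → a L b: PREDICT = { 'a' }
L → d: PREDICT = { 'd' }
L → id: PREDICT = { 'id' }
  'id' is in predict set, so this production goes in M[L, 'id']

M[L, 'id'] = L → id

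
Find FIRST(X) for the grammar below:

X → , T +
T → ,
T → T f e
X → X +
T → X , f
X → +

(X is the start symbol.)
To compute FIRST(X), examine every production with X on the left-hand side, reading each right-hand side left to right until a non-nullable symbol is reached.

From X → , T +:
  - ',' is a terminal: add ',' and stop
From X → X +:
  - X is the symbol being defined: contributes nothing new
    X is not nullable, so stop
From X → +:
  - '+' is a terminal: add '+' and stop

Collecting: FIRST(X) = { '+', ',' }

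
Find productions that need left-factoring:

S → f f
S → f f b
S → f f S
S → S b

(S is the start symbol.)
Left-factoring is needed when two productions for the same non-terminal
share a common prefix on the right-hand side.

Productions for S:
  S → f f
  S → f f b
  S → f f S
  S → S b

Found common prefix 'f f' in productions for S

Answer: Yes, S has productions with common prefix 'f f'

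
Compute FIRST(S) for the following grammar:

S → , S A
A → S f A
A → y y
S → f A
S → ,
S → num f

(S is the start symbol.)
To compute FIRST(S), examine every production with S on the left-hand side, reading each right-hand side left to right until a non-nullable symbol is reached.

From S → , S A:
  - ',' is a terminal: add ',' and stop
From S → f A:
  - f is a terminal: add 'f' and stop
From S → ,:
  - ',' is a terminal: add ',' and stop
From S → num f:
  - num is a terminal: add 'num' and stop

Collecting: FIRST(S) = { ',', 'f', 'num' }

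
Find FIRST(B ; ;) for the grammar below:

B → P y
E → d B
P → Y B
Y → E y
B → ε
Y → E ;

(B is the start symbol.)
{ ';', 'd' }

FIRST sets of the non-terminals involved (from the grammar, by fixed-point iteration):
  FIRST(B) = { 'd', ε }

To compute FIRST(B ; ;), process the symbols left to right:
Symbol B is a non-terminal. Add FIRST(B) \ {ε} = { 'd' }
B is nullable (ε ∈ FIRST(B)), continue to the next symbol.
Symbol ; is a terminal. Add ';' and stop.
FIRST(B ; ;) = { ';', 'd' }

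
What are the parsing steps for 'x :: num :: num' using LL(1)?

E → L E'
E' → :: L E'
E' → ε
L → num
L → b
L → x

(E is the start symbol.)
LL(1) parsing maintains a stack (initially the start symbol over $) and the input. At each step: if the stack top is a terminal, match it against the current input token; if it is a non-terminal N, replace it with the RHS of M[N, lookahead] (the unique production whose predict set contains the lookahead).

Stack is shown with the top on the left.

Stack      Input              Action
------------------------------------
E $        x :: num :: num $  output E → L E'
L E' $     x :: num :: num $  output L → x
x E' $     x :: num :: num $  match 'x'
E' $       :: num :: num $    output E' → :: L E'
:: L E' $  :: num :: num $    match '::'
L E' $     num :: num $       output L → num
num E' $   num :: num $       match 'num'
E' $       :: num $           output E' → :: L E'
:: L E' $  :: num $           match '::'
L E' $     num $              output L → num
num E' $   num $              match 'num'
E' $       $                  output E' → ε
$          $                  accept

The string is accepted.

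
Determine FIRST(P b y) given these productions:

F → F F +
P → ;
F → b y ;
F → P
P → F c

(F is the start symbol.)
FIRST sets of the non-terminals involved (from the grammar, by fixed-point iteration):
  FIRST(P) = { ';', 'b' }

To compute FIRST(P b y), process the symbols left to right:
Symbol P is a non-terminal. Add FIRST(P) \ {ε} = { ';', 'b' }
P is not nullable (ε ∉ FIRST(P)), so stop here.
FIRST(P b y) = { ';', 'b' }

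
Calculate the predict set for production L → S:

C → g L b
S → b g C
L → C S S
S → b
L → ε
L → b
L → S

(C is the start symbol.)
PREDICT(L → S) = (FIRST(RHS) \ {ε}) ∪ (FOLLOW(L) if ε ∈ FIRST(RHS), i.e. RHS ⇒* ε)
FIRST(S) = { 'b' }
FIRST(S) = { 'b' }
ε ∉ FIRST(S), so FOLLOW(L) is not added.
PREDICT(L → S) = { 'b' }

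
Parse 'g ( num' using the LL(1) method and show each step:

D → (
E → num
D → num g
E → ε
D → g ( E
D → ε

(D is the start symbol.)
LL(1) parsing maintains a stack (initially the start symbol over $) and the input. At each step: if the stack top is a terminal, match it against the current input token; if it is a non-terminal N, replace it with the RHS of M[N, lookahead] (the unique production whose predict set contains the lookahead).

Stack is shown with the top on the left.

Stack    Input      Action
--------------------------
D $      g ( num $  output D → g ( E
g ( E $  g ( num $  match 'g'
( E $    ( num $    match '('
E $      num $      output E → num
num $    num $      match 'num'
$        $          accept

The string is accepted.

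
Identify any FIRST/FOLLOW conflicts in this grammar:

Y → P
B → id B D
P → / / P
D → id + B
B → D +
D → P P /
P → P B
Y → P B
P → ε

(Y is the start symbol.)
Yes. P → '/' '/' P with FOLLOW(P) on { '/' }; P → P B with FOLLOW(P) on { '/', 'id' }

Nullable non-terminals: P, Y.
FIRST sets used below: FIRST(P) = { '/', 'id', ε }, FIRST(B) = { '/', 'id' }

P: nullable alternative(s) P → ε; FOLLOW(P) = { $, '/', 'id' }
  P → / / P: FIRST \ {ε} = { '/' } — overlaps FOLLOW(P) on { '/' }: CONFLICT
  P → P B: FIRST \ {ε} = { '/', 'id' } — overlaps FOLLOW(P) on { '/', 'id' }: CONFLICT
  P → ε: FIRST \ {ε} = { } — this is the only nullable alternative, skip

Y: nullable alternative(s) Y → P; FOLLOW(Y) = { $ }
  Y → P: FIRST \ {ε} = { '/', 'id' } — this is the only nullable alternative, skip
  Y → P B: FIRST \ {ε} = { '/', 'id' } — disjoint from FOLLOW(Y)

B, D have no nullable alternative, so no FIRST/FOLLOW check is needed there.

So the grammar has 2 FIRST/FOLLOW conflicts (marked CONFLICT above).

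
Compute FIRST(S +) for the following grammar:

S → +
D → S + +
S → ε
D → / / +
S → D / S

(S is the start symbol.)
FIRST sets of the non-terminals involved (from the grammar, by fixed-point iteration):
  FIRST(S) = { '+', '/', ε }

To compute FIRST(S +), process the symbols left to right:
Symbol S is a non-terminal. Add FIRST(S) \ {ε} = { '+', '/' }
S is nullable (ε ∈ FIRST(S)), continue to the next symbol.
Symbol + is a terminal. Add '+' and stop.
FIRST(S +) = { '+', '/' }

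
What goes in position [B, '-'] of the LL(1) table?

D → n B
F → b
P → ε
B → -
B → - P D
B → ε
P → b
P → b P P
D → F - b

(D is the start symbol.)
B → -, B → - P D

To find M[B, '-'], we find productions for B where '-' is in the predict set (PREDICT(N → α) = (FIRST(α) \ {ε}) ∪ (FOLLOW(N) if α ⇒* ε)).

Relevant sets:
  FOLLOW(B) = { $ }

B → -: PREDICT = { '-' }
  '-' is in predict set, so this production goes in M[B, '-']
B → - P D: PREDICT = { '-' }
  '-' is in predict set, so this production goes in M[B, '-']
B → ε: PREDICT = { $ }

M[B, '-'] = B → -, B → - P D  (a multiply-defined cell — the grammar is not LL(1))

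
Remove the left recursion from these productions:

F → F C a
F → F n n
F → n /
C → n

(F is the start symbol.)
F → n / F'
F' → C a F'
F' → n n F'
F' → ε
C → n

F is directly left-recursive. The standard transformation for
  A → A α₁ | ... | A α_m | β₁ | ... | β_n
is
  A  → β₁ A' | ... | β_n A'
  A' → α₁ A' | ... | α_m A' | ε

F → n / becomes F → n / F'
F → F C a becomes F' → C a F'
F → F n n becomes F' → n n F'
Add F' → ε

Productions for other non-terminals are unchanged:
  C → n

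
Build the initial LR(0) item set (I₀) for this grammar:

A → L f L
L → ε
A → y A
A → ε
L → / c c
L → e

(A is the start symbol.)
First, augment the grammar with A' → A
I₀ = CLOSURE({ [A' → . A] }):
  [A' → . A] has the dot before A: add [A → . L f L], [A → . y A], [A → .]
  [A → . L f L] has the dot before L: add [L → .], [L → . / c c], [L → . e]
No further items can be added.

I₀ = { [A → . L f L], [A → . y A], [A → .], [A' → . A], [L → . / c c], [L → . e], [L → .] }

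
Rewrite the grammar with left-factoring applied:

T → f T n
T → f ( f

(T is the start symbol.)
T → f T'
T' → T n
T' → ( f

Left-factoring transforms A → αβ₁ | αβ₂ into A → αA' and A' → β₁ | β₂
(α is the longest common prefix among the alternatives). Repeat until
no nonterminal has two alternatives with a common prefix.

Round 1: T has alternatives sharing prefix 'f'. Introduce T': T → f T'
  Add: T' → T n
  Add: T' → ( f

No remaining common prefixes — done.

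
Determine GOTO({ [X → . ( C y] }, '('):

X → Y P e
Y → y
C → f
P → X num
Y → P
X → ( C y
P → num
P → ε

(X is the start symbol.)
GOTO(I, '(') = CLOSURE({ [A → αX.β] : [A → α.Xβ] ∈ I, X = '(' })

Items with dot before '(', with the dot advanced:
  [X → . ( C y] → [X → ( . C y]
Closure of the advanced items:
  [X → ( . C y] has the dot before C: add [C → . f]

GOTO = { [C → . f], [X → ( . C y] }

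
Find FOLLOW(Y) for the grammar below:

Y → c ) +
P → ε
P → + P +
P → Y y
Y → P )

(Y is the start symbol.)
Y is the start symbol, so $ ∈ FOLLOW(Y).
In P → Y y: Y is followed by y, add FIRST(y) \ {ε} = { 'y' }

Taking the union: FOLLOW(Y) = { $, 'y' }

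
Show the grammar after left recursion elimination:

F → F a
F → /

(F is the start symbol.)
F → / F'
F' → a F'
F' → ε

F is directly left-recursive. The standard transformation for
  A → A α₁ | ... | A α_m | β₁ | ... | β_n
is
  A  → β₁ A' | ... | β_n A'
  A' → α₁ A' | ... | α_m A' | ε

F → / becomes F → / F'
F → F a becomes F' → a F'
Add F' → ε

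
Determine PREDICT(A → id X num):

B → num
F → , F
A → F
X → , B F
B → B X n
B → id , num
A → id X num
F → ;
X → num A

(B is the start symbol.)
PREDICT(A → id X num) = (FIRST(RHS) \ {ε}) ∪ (FOLLOW(A) if ε ∈ FIRST(RHS), i.e. RHS ⇒* ε)
FIRST(id X num) = { 'id' }
ε ∉ FIRST(id X num), so FOLLOW(A) is not added.
PREDICT(A → id X num) = { 'id' }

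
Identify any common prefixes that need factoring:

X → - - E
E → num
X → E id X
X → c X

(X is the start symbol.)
No, left-factoring is not needed

Left-factoring is needed when two productions for the same non-terminal
share a common prefix on the right-hand side.

Productions for X:
  X → - - E
  X → E id X
  X → c X

No common prefixes found.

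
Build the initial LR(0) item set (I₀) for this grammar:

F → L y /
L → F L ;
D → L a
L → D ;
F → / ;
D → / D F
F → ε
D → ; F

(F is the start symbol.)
{ [D → . / D F], [D → . ; F], [D → . L a], [F → . / ;], [F → . L y /], [F → .], [F' → . F], [L → . D ;], [L → . F L ;] }

First, augment the grammar with F' → F
I₀ = CLOSURE({ [F' → . F] }):
  [F' → . F] has the dot before F: add [F → . L y /], [F → . / ;], [F → .]
  [F → . L y /] has the dot before L: add [L → . F L ;], [L → . D ;]
  [L → . D ;] has the dot before D: add [D → . L a], [D → . / D F], [D → . ; F]
No further items can be added.

I₀ = { [D → . / D F], [D → . ; F], [D → . L a], [F → . / ;], [F → . L y /], [F → .], [F' → . F], [L → . D ;], [L → . F L ;] }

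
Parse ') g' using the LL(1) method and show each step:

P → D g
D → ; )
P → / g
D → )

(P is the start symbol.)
LL(1) parsing maintains a stack (initially the start symbol over $) and the input. At each step: if the stack top is a terminal, match it against the current input token; if it is a non-terminal N, replace it with the RHS of M[N, lookahead] (the unique production whose predict set contains the lookahead).

Stack is shown with the top on the left.

Stack  Input  Action
--------------------
P $    ) g $  output P → D g
D g $  ) g $  output D → )
) g $  ) g $  match ')'
g $    g $    match 'g'
$      $      accept

The string is accepted.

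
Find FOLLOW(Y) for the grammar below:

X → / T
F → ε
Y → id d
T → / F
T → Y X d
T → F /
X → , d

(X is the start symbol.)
To compute FOLLOW(Y), find every occurrence of Y on a right-hand side N → α Y β: add FIRST(β) \ {ε}, and if β is empty or nullable also add FOLLOW(N). Iterate to a fixed point.

In T → Y X d: Y is followed by X d, add FIRST(X d) \ {ε} = { ',', '/' }

Taking the union: FOLLOW(Y) = { ',', '/' }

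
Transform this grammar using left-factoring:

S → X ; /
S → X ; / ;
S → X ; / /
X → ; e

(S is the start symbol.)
S → X ; / S'
S' → ε
S' → ;
S' → /
X → ; e

Left-factoring transforms A → αβ₁ | αβ₂ into A → αA' and A' → β₁ | β₂
(α is the longest common prefix among the alternatives). Repeat until
no nonterminal has two alternatives with a common prefix.

Round 1: S has alternatives sharing prefix 'X ; /'. Introduce S': S → X ; / S'
  Add: S' → ε
  Add: S' → ;
  Add: S' → /

No remaining common prefixes — done.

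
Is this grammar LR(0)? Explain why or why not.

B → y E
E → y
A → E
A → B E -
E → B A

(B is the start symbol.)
No. Shift-reduce conflict between [E → y .] and [B → . y E]

Augment with B' → B and build the canonical LR(0) collection (I0 = CLOSURE({[B' → . B]}), then GOTO on every symbol after a dot until no new states appear). It has 11 states:
  I0: { [B → . y E], [B' → . B] }  — shift
  I1: { [B' → B .] }  — accept
  I2: { [B → . y E], [B → y . E], [E → . B A], [E → . y] }  — shift
  I3: { [A → . B E -], [A → . E], [B → . y E], [E → . B A], [E → . y], [E → B . A] }  — shift
  I4: { [B → y E .] }  — reduce
  I5: { [B → . y E], [B → y . E], [E → . B A], [E → . y], [E → y .] }  — shift, reduce
  I6: { [E → B A .] }  — reduce
  I7: { [A → . B E -], [A → . E], [A → B . E -], [B → . y E], [E → . B A], [E → . y], [E → B . A] }  — shift
  I8: { [A → E .] }  — reduce
  I9: { [A → B E . -], [A → E .] }  — shift, reduce
  I10: { [A → B E - .] }  — reduce

Conflict in state I5:
  Shift-reduce conflict between [E → y .] and [B → . y E]
So the grammar is NOT LR(0).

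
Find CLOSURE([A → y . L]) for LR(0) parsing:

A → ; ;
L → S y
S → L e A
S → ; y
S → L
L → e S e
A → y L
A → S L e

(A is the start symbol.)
{ [A → y . L], [L → . S y], [L → . e S e], [S → . ; y], [S → . L e A], [S → . L] }

To compute CLOSURE, for each item [A → α.Bβ] where B is a non-terminal, add [B → .γ] for all productions B → γ; repeat for the newly added items until nothing changes.

Start with: [A → y . L]
  [A → y . L] has the dot before L: add [L → . S y], [L → . e S e]
  [L → . S y] has the dot before S: add [S → . L e A], [S → . ; y], [S → . L]
No further items can be added.

CLOSURE = { [A → y . L], [L → . S y], [L → . e S e], [S → . ; y], [S → . L e A], [S → . L] }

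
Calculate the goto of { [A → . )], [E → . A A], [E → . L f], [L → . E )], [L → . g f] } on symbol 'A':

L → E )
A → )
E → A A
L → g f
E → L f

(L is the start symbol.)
GOTO(I, 'A') = CLOSURE({ [A → αX.β] : [A → α.Xβ] ∈ I, X = 'A' })

Items with dot before 'A', with the dot advanced:
  [E → . A A] → [E → A . A]
Closure of the advanced items:
  [E → A . A] has the dot before A: add [A → . )]

GOTO = { [A → . )], [E → A . A] }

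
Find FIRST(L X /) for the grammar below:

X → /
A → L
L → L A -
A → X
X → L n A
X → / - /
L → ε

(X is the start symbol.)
{ '-', '/', 'n' }

FIRST sets of the non-terminals involved (from the grammar, by fixed-point iteration):
  FIRST(L) = { '-', '/', 'n', ε }
  FIRST(X) = { '-', '/', 'n' }

To compute FIRST(L X /), process the symbols left to right:
Symbol L is a non-terminal. Add FIRST(L) \ {ε} = { '-', '/', 'n' }
L is nullable (ε ∈ FIRST(L)), continue to the next symbol.
Symbol X is a non-terminal. Add FIRST(X) \ {ε} = { '-', '/', 'n' }
X is not nullable (ε ∉ FIRST(X)), so stop here.
FIRST(L X /) = { '-', '/', 'n' }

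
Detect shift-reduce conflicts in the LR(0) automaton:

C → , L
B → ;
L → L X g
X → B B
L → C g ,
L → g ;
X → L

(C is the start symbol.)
Augment with C' → C and build the canonical LR(0) collection (I0 = CLOSURE({[C' → . C]}), then GOTO on every symbol after a dot until no new states appear). It has 15 states:
  I0: { [C → . , L], [C' → . C] }  — shift
  I1: { [C → , . L], [C → . , L], [L → . C g ,], [L → . L X g], [L → . g ;] }  — shift
  I2: { [C' → C .] }  — accept
  I3: { [L → C . g ,] }  — shift
  I4: { [B → . ;], [C → , L .], [C → . , L], [L → . C g ,], [L → . L X g], [L → . g ;], [L → L . X g], [X → . B B], [X → . L] }  — shift, reduce
  I5: { [L → g . ;] }  — shift
  I6: { [L → g ; .] }  — reduce
  I7: { [B → ; .] }  — reduce
  I8: { [B → . ;], [X → B . B] }  — shift
  I9: { [B → . ;], [C → . , L], [L → . C g ,], [L → . L X g], [L → . g ;], [L → L . X g], [X → . B B], [X → . L], [X → L .] }  — shift, reduce
  I10: { [L → L X . g] }  — shift
  I11: { [L → L X g .] }  — reduce
  I12: { [X → B B .] }  — reduce
  I13: { [L → C g . ,] }  — shift
  I14: { [L → C g , .] }  — reduce

I4 contains reduce item [C → , L .] and shift items [B → . ;], [C → . , L], [L → . g ;] — shift-reduce conflict.
I9 contains reduce item [X → L .] and shift items [B → . ;], [C → . , L], [L → . g ;] — shift-reduce conflict.

Answer: Yes — I4: [C → , L .] vs [B → . ;]; I9: [X → L .] vs [B → . ;]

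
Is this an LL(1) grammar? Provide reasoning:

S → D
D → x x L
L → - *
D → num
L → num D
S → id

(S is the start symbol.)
Yes, the grammar is LL(1).

Relevant sets:
  FIRST(D) = { 'num', 'x' }

For S:
  PREDICT(S → D) = { 'num', 'x' }
  PREDICT(S → id) = { 'id' }
For D:
  PREDICT(D → x x L) = { 'x' }
  PREDICT(D → num) = { 'num' }
For L:
  PREDICT(L → '-' '*') = { '-' }
  PREDICT(L → num D) = { 'num' }

All predict sets are disjoint. The grammar IS LL(1).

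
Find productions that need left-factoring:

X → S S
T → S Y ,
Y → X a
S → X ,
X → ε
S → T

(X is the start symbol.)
No, left-factoring is not needed

Left-factoring is needed when two productions for the same non-terminal
share a common prefix on the right-hand side.

Productions for X:
  X → S S
  X → ε
Productions for S:
  S → X ,
  S → T

No common prefixes found.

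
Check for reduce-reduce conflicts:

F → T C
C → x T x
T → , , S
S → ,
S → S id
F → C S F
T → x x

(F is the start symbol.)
Augment with F' → F and build the canonical LR(0) collection (I0 = CLOSURE({[F' → . F]}), then GOTO on every symbol after a dot until no new states appear). It has 19 states:
  I0: { [C → . x T x], [F → . C S F], [F → . T C], [F' → . F], [T → . , , S], [T → . x x] }  — shift
  I1: { [T → , . , S] }  — shift
  I2: { [F → C . S F], [S → . ,], [S → . S id] }  — shift
  I3: { [F' → F .] }  — accept
  I4: { [C → . x T x], [F → T . C] }  — shift
  I5: { [C → x . T x], [T → . , , S], [T → . x x], [T → x . x] }  — shift
  I6: { [C → x T . x] }  — shift
  I7: { [T → x . x], [T → x x .] }  — shift, reduce
  I8: { [T → x x .] }  — reduce
  I9: { [C → x T x .] }  — reduce
  I10: { [F → T C .] }  — reduce
  I11: { [C → x . T x], [T → . , , S], [T → . x x] }  — shift
  I12: { [T → x . x] }  — shift
  I13: { [S → , .] }  — reduce
  I14: { [C → . x T x], [F → . C S F], [F → . T C], [F → C S . F], [S → S . id], [T → . , , S], [T → . x x] }  — shift
  I15: { [F → C S F .] }  — reduce
  I16: { [S → S id .] }  — reduce
  I17: { [S → . ,], [S → . S id], [T → , , . S] }  — shift
  I18: { [S → S . id], [T → , , S .] }  — shift, reduce

No state contains more than one complete item.

Answer: No reduce-reduce conflicts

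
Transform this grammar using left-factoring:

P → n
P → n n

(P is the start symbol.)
P → n P'
P' → ε
P' → n

Left-factoring transforms A → αβ₁ | αβ₂ into A → αA' and A' → β₁ | β₂
(α is the longest common prefix among the alternatives). Repeat until
no nonterminal has two alternatives with a common prefix.

Round 1: P has alternatives sharing prefix 'n'. Introduce P': P → n P'
  Add: P' → ε
  Add: P' → n

No remaining common prefixes — done.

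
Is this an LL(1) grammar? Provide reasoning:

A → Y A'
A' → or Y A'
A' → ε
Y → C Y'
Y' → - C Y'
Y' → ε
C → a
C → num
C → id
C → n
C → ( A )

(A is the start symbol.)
Yes, the grammar is LL(1).

Relevant sets:
  FOLLOW(A') = { $, ')' }
  FOLLOW(Y') = { $, ')', 'or' }

For A':
  PREDICT(A' → or Y A') = { 'or' }
  PREDICT(A' → ε) = { $, ')' }
For Y':
  PREDICT(Y' → '-' C Y') = { '-' }
  PREDICT(Y' → ε) = { $, ')', 'or' }
For C:
  PREDICT(C → a) = { 'a' }
  PREDICT(C → num) = { 'num' }
  PREDICT(C → id) = { 'id' }
  PREDICT(C → n) = { 'n' }
  PREDICT(C → '(' A ')') = { '(' }
A, Y have a single production, so nothing to check there.

All predict sets are disjoint. The grammar IS LL(1).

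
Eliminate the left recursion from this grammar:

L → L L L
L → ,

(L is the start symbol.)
L is directly left-recursive. The standard transformation for
  A → A α₁ | ... | A α_m | β₁ | ... | β_n
is
  A  → β₁ A' | ... | β_n A'
  A' → α₁ A' | ... | α_m A' | ε

L → , becomes L → , L'
L → L L L becomes L' → L L L'
Add L' → ε

Resulting grammar:
L → , L'
L' → L L L'
L' → ε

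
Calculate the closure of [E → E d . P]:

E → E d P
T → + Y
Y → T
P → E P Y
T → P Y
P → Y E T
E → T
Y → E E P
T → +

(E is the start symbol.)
To compute CLOSURE, for each item [A → α.Bβ] where B is a non-terminal, add [B → .γ] for all productions B → γ; repeat for the newly added items until nothing changes.

Start with: [E → E d . P]
  [E → E d . P] has the dot before P: add [P → . E P Y], [P → . Y E T]
  [P → . E P Y] has the dot before E: add [E → . E d P], [E → . T]
  [P → . Y E T] has the dot before Y: add [Y → . T], [Y → . E E P]
  [E → . T] has the dot before T: add [T → . + Y], [T → . P Y], [T → . +]
No further items can be added.

CLOSURE = { [E → . E d P], [E → . T], [E → E d . P], [P → . E P Y], [P → . Y E T], [T → . + Y], [T → . +], [T → . P Y], [Y → . E E P], [Y → . T] }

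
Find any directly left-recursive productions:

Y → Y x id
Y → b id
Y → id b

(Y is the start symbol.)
Direct left recursion occurs when N → N α for some non-terminal N (the right-hand side begins with the left-hand side itself).

Y → Y x id: LEFT RECURSIVE (starts with Y)
Y → b id: starts with b
Y → id b: starts with id

The grammar has direct left recursion on: Y.

Answer: Yes, Y is left-recursive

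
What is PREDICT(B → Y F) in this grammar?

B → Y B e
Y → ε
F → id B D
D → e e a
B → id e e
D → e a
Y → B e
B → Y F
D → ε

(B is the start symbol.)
{ 'id' }

PREDICT(B → Y F) = (FIRST(RHS) \ {ε}) ∪ (FOLLOW(B) if ε ∈ FIRST(RHS), i.e. RHS ⇒* ε)
FIRST(Y) = { 'id', ε }
FIRST(F) = { 'id' }
FIRST(Y F) = { 'id' }
ε ∉ FIRST(Y F), so FOLLOW(B) is not added.
PREDICT(B → Y F) = { 'id' }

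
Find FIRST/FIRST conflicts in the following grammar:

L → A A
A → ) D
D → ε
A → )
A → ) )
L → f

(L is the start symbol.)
Yes. A → ')' D / A → ')' on { ')' }; A → ')' D / A → ')' ')' on { ')' }; A → ')' / A → ')' ')' on { ')' }

FIRST sets of the non-terminals at (or reachable through a nullable prefix from) the front of some alternative:
  FIRST(A) = { ')' }

Productions for L:
  L → A A: FIRST = { ')' }
  L → f: FIRST = { 'f' }
Productions for A:
  A → ) D: FIRST = { ')' }
  A → ): FIRST = { ')' }
  A → ) ): FIRST = { ')' }
D has only one production, so no FIRST/FIRST conflict is possible there.

Conflict for A: A → ) D and A → )
  Overlap: { ')' }
Conflict for A: A → ) D and A → ) )
  Overlap: { ')' }
Conflict for A: A → ) and A → ) )
  Overlap: { ')' }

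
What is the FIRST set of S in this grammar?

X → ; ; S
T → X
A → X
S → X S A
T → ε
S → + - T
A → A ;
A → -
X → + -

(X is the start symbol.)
FIRST sets of the other non-terminals involved (by the same procedure, iterated to a fixed point):
  FIRST(X) = { '+', ';' }

From S → X S A:
  - X is a non-terminal: add FIRST(X) \ {ε} = { '+', ';' }
    X is not nullable, so stop
From S → + - T:
  - '+' is a terminal: add '+' and stop

Collecting: FIRST(S) = { '+', ';' }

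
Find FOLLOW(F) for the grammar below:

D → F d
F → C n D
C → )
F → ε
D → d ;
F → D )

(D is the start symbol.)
{ 'd' }

In D → F d: F is followed by d, add FIRST(d) \ {ε} = { 'd' }

Taking the union: FOLLOW(F) = { 'd' }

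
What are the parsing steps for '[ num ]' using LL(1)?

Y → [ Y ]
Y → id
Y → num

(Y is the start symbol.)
LL(1) parsing maintains a stack (initially the start symbol over $) and the input. At each step: if the stack top is a terminal, match it against the current input token; if it is a non-terminal N, replace it with the RHS of M[N, lookahead] (the unique production whose predict set contains the lookahead).

Stack is shown with the top on the left.

Stack    Input      Action
--------------------------
Y $      [ num ] $  output Y → [ Y ]
[ Y ] $  [ num ] $  match '['
Y ] $    num ] $    output Y → num
num ] $  num ] $    match 'num'
] $      ] $        match ']'
$        $          accept

The string is accepted.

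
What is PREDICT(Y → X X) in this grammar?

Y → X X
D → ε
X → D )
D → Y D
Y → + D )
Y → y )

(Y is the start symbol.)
PREDICT(Y → X X) = (FIRST(RHS) \ {ε}) ∪ (FOLLOW(Y) if ε ∈ FIRST(RHS), i.e. RHS ⇒* ε)
FIRST(X) = { ')', '+', 'y' }
FIRST(X X) = { ')', '+', 'y' }
ε ∉ FIRST(X X), so FOLLOW(Y) is not added.
PREDICT(Y → X X) = { ')', '+', 'y' }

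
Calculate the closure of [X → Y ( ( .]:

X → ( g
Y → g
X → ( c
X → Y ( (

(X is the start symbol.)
{ [X → Y ( ( .] }

To compute CLOSURE, for each item [A → α.Bβ] where B is a non-terminal, add [B → .γ] for all productions B → γ; repeat for the newly added items until nothing changes.

Start with: [X → Y ( ( .]
The dot is at the end, so nothing is added.

CLOSURE = { [X → Y ( ( .] }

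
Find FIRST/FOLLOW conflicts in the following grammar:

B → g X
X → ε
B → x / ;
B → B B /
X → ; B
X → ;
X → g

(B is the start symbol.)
A FIRST/FOLLOW conflict occurs when a non-terminal N has a nullable alternative N → β (β ⇒* ε) and another alternative N → α with FIRST(α) ∩ FOLLOW(N) ≠ ∅: on such a lookahead the parser cannot decide between expanding α and letting N vanish via β.

Nullable non-terminals: X.

X: nullable alternative(s) X → ε; FOLLOW(X) = { $, '/', 'g', 'x' }
  X → ε: FIRST \ {ε} = { } — this is the only nullable alternative, skip
  X → ; B: FIRST \ {ε} = { ';' } — disjoint from FOLLOW(X)
  X → ;: FIRST \ {ε} = { ';' } — disjoint from FOLLOW(X)
  X → g: FIRST \ {ε} = { 'g' } — overlaps FOLLOW(X) on { 'g' }: CONFLICT

B has no nullable alternative, so no FIRST/FOLLOW check is needed there.

So the grammar has 1 FIRST/FOLLOW conflict (marked CONFLICT above).

Answer: Yes. X → g with FOLLOW(X) on { 'g' }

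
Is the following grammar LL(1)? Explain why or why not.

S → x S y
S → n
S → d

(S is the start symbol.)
A grammar is LL(1) if for each non-terminal N with multiple productions, the predict sets of those productions are pairwise disjoint, where PREDICT(N → α) = (FIRST(α) \ {ε}) ∪ (FOLLOW(N) if α ⇒* ε).

For S:
  PREDICT(S → x S y) = { 'x' }
  PREDICT(S → n) = { 'n' }
  PREDICT(S → d) = { 'd' }

All predict sets are disjoint. The grammar IS LL(1).

Answer: Yes, the grammar is LL(1).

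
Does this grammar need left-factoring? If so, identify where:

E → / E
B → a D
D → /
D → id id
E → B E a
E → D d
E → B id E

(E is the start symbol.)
Yes, E has productions with common prefix 'B'

Left-factoring is needed when two productions for the same non-terminal
share a common prefix on the right-hand side.

Productions for E:
  E → / E
  E → B E a
  E → D d
  E → B id E
Productions for D:
  D → /
  D → id id

Found common prefix 'B' in productions for E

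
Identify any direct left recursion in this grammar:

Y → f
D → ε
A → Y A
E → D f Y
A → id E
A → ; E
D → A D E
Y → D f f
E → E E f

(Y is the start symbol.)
Yes, E is left-recursive

Direct left recursion occurs when N → N α for some non-terminal N (the right-hand side begins with the left-hand side itself).

Y → f: starts with f
D → ε: starts with ε
A → Y A: starts with Y
E → D f Y: starts with D
A → id E: starts with id
A → ; E: starts with ';'
D → A D E: starts with A
Y → D f f: starts with D
E → E E f: LEFT RECURSIVE (starts with E)

The grammar has direct left recursion on: E.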